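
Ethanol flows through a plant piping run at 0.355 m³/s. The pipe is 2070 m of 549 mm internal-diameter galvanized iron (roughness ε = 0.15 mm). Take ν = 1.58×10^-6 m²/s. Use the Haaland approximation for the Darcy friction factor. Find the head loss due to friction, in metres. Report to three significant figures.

V = 4Q/(πD²) = 4·0.355/(π·0.549²) = 1.500 m/s
Re = VD/ν = 1.500·0.549/1.58×10^-6 = 5.21×10^5 → turbulent
ε/D = 0.15/549 = 2.73×10^-4
Haaland: f = 0.01589
h_f = f(L/D)V²/(2g) = 0.01589·(2070/0.549)·1.500²/(2·9.81) = 6.868 m

h_f ≈ 6.87 m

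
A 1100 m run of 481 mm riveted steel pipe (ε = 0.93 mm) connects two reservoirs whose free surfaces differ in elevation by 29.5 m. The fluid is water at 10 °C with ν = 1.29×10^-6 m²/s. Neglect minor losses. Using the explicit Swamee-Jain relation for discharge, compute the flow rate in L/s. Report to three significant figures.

Swamee-Jain (Type II): Q = -0.965·√(gD⁵h_f/L)·ln[ε/(3.7D) + √(3.17ν²L/(gD³h_f))]
√(gD⁵h_f/L) = √(9.81·0.481⁵·29.5/1100) = 0.08230
ε/(3.7D) = 5.23×10^-4; √(3.17ν²L/(gD³h_f)) = 1.34×10^-5
Q = -0.965·0.08230·ln(5.360×10^-4) = 0.5982 m³/s
Check: V = 3.29 m/s, Re = 1.23×10^6, f = 0.02343, h_f = 29.6 m ≈ 29.5 m ✓

Q ≈ 598 L/s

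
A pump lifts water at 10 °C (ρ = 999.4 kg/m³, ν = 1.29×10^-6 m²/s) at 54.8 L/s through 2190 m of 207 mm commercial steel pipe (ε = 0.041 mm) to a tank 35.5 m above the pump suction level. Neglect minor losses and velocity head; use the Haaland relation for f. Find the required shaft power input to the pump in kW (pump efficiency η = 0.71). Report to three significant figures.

P_shaft ≈ 44.5 kW

V = 4Q/(πD²) = 1.628 m/s; Re = 2.61×10^5; ε/D = 1.98×10^-4; f = 0.01630
h_f = f(L/D)V²/2g = 23.31 m
Total head H = z + h_f = 35.5 + 23.31 = 58.81 m
P_hyd = ρgQH = 999.4·9.81·0.0548·58.81 = 31.60 kW
P_shaft = P_hyd/η = 31.60/0.71 = 44.50 kW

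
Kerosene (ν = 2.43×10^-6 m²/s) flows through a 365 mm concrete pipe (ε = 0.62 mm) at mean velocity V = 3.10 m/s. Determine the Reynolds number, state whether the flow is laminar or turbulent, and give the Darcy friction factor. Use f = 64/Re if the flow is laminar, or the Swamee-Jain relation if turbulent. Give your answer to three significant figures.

Re = VD/ν = 3.100·0.365/2.43×10^-6 = 4.66×10^5
Re > 4000 → turbulent; ε/D = 0.00170
Swamee-Jain: f = 0.02300

Re ≈ 4.66×10^5; turbulent; f ≈ 0.0230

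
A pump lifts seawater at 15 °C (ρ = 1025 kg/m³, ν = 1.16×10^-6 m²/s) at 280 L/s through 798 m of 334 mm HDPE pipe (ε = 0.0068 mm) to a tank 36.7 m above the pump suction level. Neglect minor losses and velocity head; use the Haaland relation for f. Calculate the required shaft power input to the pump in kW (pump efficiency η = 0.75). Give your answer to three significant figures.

V = 4Q/(πD²) = 3.196 m/s; Re = 9.20×10^5; ε/D = 2.04×10^-5; f = 0.01211
h_f = f(L/D)V²/2g = 15.06 m
Total head H = z + h_f = 36.7 + 15.06 = 51.76 m
P_hyd = ρgQH = 1025·9.81·0.280·51.76 = 145.7 kW
P_shaft = P_hyd/η = 145.7/0.75 = 194.3 kW

P_shaft ≈ 194 kW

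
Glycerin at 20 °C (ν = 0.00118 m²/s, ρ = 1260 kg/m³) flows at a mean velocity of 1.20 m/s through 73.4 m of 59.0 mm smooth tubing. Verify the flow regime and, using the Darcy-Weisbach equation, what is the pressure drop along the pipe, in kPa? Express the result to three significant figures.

Δp ≈ 1200 kPa

Re = VD/ν = 1.20·0.05900/0.00118 = 60.0 → laminar (Re < 2300)
f = 64/Re = 1.067
h_f = f(L/D)V²/(2g) = 1.067·(73.4/0.05900)·1.20²/(2·9.81) = 97.39 m
Δp = ρg·h_f = 1260·9.81·97.39 = 1204 kPa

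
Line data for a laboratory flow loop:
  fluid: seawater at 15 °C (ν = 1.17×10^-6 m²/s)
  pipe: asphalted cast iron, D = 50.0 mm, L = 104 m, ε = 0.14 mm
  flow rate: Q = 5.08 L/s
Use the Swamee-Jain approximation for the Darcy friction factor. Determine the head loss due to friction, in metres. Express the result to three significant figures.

V = 4Q/(πD²) = 4·0.00508/(π·0.0500²) = 2.587 m/s
Re = VD/ν = 2.587·0.0500/1.17×10^-6 = 1.11×10^5 → turbulent
ε/D = 0.14/50.0 = 0.00280
Swamee-Jain: f = 0.02714
h_f = f(L/D)V²/(2g) = 0.02714·(104/0.0500)·2.587²/(2·9.81) = 19.26 m

h_f ≈ 19.3 m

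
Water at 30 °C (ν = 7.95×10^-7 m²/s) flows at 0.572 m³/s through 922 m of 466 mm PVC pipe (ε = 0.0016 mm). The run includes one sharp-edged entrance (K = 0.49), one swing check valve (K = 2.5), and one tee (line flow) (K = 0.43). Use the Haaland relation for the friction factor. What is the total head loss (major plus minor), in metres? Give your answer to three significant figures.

H_L ≈ 13.8 m

V = 4Q/(πD²) = 3.354 m/s; V²/2g = 0.5733 m
Re = 1.97×10^6, ε/D = 3.43×10^-6 → f = 0.01047 (Haaland)
Major: h_f = f(L/D)·V²/2g = 0.01047·1979·0.5733 = 11.87 m
Minor: ΣK = 3.42; h_m = ΣK·V²/2g = 1.961 m
Total H_L = 11.87 + 1.961 = 13.83 m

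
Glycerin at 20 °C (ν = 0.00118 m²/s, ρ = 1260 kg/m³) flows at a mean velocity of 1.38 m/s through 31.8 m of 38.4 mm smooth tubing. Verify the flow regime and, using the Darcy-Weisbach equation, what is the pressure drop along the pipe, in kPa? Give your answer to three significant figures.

Re = VD/ν = 1.38·0.03840/0.00118 = 44.9 → laminar (Re < 2300)
f = 64/Re = 1.425
h_f = f(L/D)V²/(2g) = 1.425·(31.8/0.03840)·1.38²/(2·9.81) = 114.6 m
Δp = ρg·h_f = 1260·9.81·114.6 = 1416 kPa

Δp ≈ 1420 kPa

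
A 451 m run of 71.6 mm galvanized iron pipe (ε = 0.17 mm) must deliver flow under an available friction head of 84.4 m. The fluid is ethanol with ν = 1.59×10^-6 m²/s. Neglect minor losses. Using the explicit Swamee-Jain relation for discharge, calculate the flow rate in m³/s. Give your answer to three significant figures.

Q ≈ 0.0129 m³/s

Swamee-Jain (Type II): Q = -0.965·√(gD⁵h_f/L)·ln[ε/(3.7D) + √(3.17ν²L/(gD³h_f))]
√(gD⁵h_f/L) = √(9.81·0.0716⁵·84.4/451) = 0.001859
ε/(3.7D) = 6.42×10^-4; √(3.17ν²L/(gD³h_f)) = 1.09×10^-4
Q = -0.965·0.001859·ln(7.508×10^-4) = 0.01290 m³/s
Check: V = 3.20 m/s, Re = 1.44×10^5, f = 0.02581, h_f = 85.1 m ≈ 84.4 m ✓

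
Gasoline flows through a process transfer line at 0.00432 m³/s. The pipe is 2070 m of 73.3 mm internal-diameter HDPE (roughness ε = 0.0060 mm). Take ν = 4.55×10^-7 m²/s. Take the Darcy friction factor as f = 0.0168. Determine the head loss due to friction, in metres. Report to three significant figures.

h_f ≈ 25.3 m

V = 4Q/(πD²) = 4·0.00432/(π·0.0733²) = 1.024 m/s
h_f = f(L/D)V²/(2g) = 0.01680·(2070/0.0733)·1.024²/(2·9.81) = 25.34 m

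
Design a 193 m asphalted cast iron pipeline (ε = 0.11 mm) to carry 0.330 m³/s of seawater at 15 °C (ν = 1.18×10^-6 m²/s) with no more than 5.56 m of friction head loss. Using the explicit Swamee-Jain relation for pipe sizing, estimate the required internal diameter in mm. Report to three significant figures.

Swamee-Jain (Type III): D = 0.66·[ε^1.25·(LQ²/(gh_f))^4.75 + ν·Q^9.4·(L/(gh_f))^5.2]^0.04
LQ²/(gh_f) = 0.3853; L/(gh_f) = 3.538
Term 1 = ε^1.25·(…)^4.75 = 1.21×10^-7; Term 2 = ν·Q^9.4·(…)^5.2 = 2.51×10^-8
D = 0.66·(1.21×10^-7 + 2.51×10^-8)^0.04 = 0.3517 m = 352 mm
Check: V = 3.40 m/s, Re = 1.01×10^6, f = 0.01586, h_f = 5.12 m ≈ 5.56 m ✓

D ≈ 352 mm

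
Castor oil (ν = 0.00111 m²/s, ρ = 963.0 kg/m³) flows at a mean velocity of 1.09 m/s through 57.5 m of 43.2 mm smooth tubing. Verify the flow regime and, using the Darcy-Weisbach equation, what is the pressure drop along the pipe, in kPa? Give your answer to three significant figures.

Re = VD/ν = 1.09·0.04320/0.00111 = 42.4 → laminar (Re < 2300)
f = 64/Re = 1.509
h_f = f(L/D)V²/(2g) = 1.509·(57.5/0.04320)·1.09²/(2·9.81) = 121.6 m
Δp = ρg·h_f = 963.0·9.81·121.6 = 1149 kPa

Δp ≈ 1150 kPa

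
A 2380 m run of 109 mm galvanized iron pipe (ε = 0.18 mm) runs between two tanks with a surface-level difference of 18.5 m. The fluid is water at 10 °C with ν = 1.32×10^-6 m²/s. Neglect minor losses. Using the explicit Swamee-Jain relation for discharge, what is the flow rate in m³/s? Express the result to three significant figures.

Swamee-Jain (Type II): Q = -0.965·√(gD⁵h_f/L)·ln[ε/(3.7D) + √(3.17ν²L/(gD³h_f))]
√(gD⁵h_f/L) = √(9.81·0.109⁵·18.5/2380) = 0.001083
ε/(3.7D) = 4.46×10^-4; √(3.17ν²L/(gD³h_f)) = 2.37×10^-4
Q = -0.965·0.001083·ln(6.828×10^-4) = 0.007619 m³/s
Check: V = 0.817 m/s, Re = 6.74×10^4, f = 0.02517, h_f = 18.7 m ≈ 18.5 m ✓

Q ≈ 0.00762 m³/s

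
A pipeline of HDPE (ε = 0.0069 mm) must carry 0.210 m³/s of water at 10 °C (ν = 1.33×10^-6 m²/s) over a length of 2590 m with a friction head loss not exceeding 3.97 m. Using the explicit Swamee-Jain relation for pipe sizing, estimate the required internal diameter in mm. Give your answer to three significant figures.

D ≈ 512 mm

Swamee-Jain (Type III): D = 0.66·[ε^1.25·(LQ²/(gh_f))^4.75 + ν·Q^9.4·(L/(gh_f))^5.2]^0.04
LQ²/(gh_f) = 2.933; L/(gh_f) = 66.50
Term 1 = ε^1.25·(…)^4.75 = 5.86×10^-5; Term 2 = ν·Q^9.4·(…)^5.2 = 0.00170
D = 0.66·(5.86×10^-5 + 0.00170)^0.04 = 0.5121 m = 512 mm
Check: V = 1.02 m/s, Re = 3.93×10^5, f = 0.01386, h_f = 3.71 m ≈ 3.97 m ✓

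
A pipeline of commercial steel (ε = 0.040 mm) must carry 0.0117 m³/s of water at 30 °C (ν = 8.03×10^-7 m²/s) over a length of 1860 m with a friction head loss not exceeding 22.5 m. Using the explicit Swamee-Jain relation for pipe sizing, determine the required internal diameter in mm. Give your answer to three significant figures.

Swamee-Jain (Type III): D = 0.66·[ε^1.25·(LQ²/(gh_f))^4.75 + ν·Q^9.4·(L/(gh_f))^5.2]^0.04
LQ²/(gh_f) = 0.001154; L/(gh_f) = 8.427
Term 1 = ε^1.25·(…)^4.75 = 3.53×10^-20; Term 2 = ν·Q^9.4·(…)^5.2 = 3.62×10^-20
D = 0.66·(3.53×10^-20 + 3.62×10^-20)^0.04 = 0.1132 m = 113 mm
Check: V = 1.16 m/s, Re = 1.64×10^5, f = 0.01852, h_f = 21.0 m ≈ 22.5 m ✓

D ≈ 113 mm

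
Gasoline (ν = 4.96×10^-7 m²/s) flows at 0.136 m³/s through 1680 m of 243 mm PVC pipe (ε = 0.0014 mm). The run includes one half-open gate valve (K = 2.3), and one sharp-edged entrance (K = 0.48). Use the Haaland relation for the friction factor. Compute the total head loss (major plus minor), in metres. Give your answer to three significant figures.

H_L ≈ 34.7 m

V = 4Q/(πD²) = 2.932 m/s; V²/2g = 0.4383 m
Re = 1.44×10^6, ε/D = 5.76×10^-6 → f = 0.01104 (Haaland)
Major: h_f = f(L/D)·V²/2g = 0.01104·6914·0.4383 = 33.46 m
Minor: ΣK = 2.78; h_m = ΣK·V²/2g = 1.218 m
Total H_L = 33.46 + 1.218 = 34.67 m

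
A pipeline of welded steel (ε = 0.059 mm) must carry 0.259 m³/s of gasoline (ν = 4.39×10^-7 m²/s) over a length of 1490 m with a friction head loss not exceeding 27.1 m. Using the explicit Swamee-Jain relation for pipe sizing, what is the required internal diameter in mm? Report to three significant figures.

Swamee-Jain (Type III): D = 0.66·[ε^1.25·(LQ²/(gh_f))^4.75 + ν·Q^9.4·(L/(gh_f))^5.2]^0.04
LQ²/(gh_f) = 0.3760; L/(gh_f) = 5.605
Term 1 = ε^1.25·(…)^4.75 = 4.96×10^-8; Term 2 = ν·Q^9.4·(…)^5.2 = 1.05×10^-8
D = 0.66·(4.96×10^-8 + 1.05×10^-8)^0.04 = 0.3394 m = 339 mm
Check: V = 2.86 m/s, Re = 2.21×10^6, f = 0.01394, h_f = 25.6 m ≈ 27.1 m ✓

D ≈ 339 mm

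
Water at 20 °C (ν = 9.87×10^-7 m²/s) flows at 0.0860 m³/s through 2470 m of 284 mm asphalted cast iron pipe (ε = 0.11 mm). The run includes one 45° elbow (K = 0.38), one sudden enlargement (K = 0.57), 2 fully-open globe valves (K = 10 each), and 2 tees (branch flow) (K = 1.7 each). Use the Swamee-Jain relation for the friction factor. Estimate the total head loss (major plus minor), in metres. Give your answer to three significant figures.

H_L ≈ 16.4 m

V = 4Q/(πD²) = 1.358 m/s; V²/2g = 0.09394 m
Re = 3.91×10^5, ε/D = 3.87×10^-4 → f = 0.01730 (Swamee-Jain)
Major: h_f = f(L/D)·V²/2g = 0.01730·8697·0.09394 = 14.13 m
Minor: ΣK = 24.4; h_m = ΣK·V²/2g = 2.287 m
Total H_L = 14.13 + 2.287 = 16.42 m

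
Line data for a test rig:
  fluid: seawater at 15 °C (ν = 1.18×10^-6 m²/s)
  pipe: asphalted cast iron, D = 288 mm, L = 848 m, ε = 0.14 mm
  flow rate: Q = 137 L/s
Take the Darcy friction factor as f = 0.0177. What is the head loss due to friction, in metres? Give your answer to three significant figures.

V = 4Q/(πD²) = 4·0.137/(π·0.288²) = 2.103 m/s
h_f = f(L/D)V²/(2g) = 0.01770·(848/0.288)·2.103²/(2·9.81) = 11.75 m

h_f ≈ 11.7 m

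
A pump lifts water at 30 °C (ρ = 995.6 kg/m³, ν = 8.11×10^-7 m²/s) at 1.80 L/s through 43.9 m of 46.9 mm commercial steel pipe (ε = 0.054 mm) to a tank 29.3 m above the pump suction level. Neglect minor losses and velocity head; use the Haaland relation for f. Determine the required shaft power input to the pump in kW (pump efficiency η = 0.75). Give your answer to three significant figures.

P_shaft ≈ 0.715 kW

V = 4Q/(πD²) = 1.042 m/s; Re = 6.03×10^4; ε/D = 0.00115; f = 0.02361
h_f = f(L/D)V²/2g = 1.223 m
Total head H = z + h_f = 29.3 + 1.223 = 30.52 m
P_hyd = ρgQH = 995.6·9.81·0.00180·30.52 = 0.5366 kW
P_shaft = P_hyd/η = 0.5366/0.75 = 0.7155 kW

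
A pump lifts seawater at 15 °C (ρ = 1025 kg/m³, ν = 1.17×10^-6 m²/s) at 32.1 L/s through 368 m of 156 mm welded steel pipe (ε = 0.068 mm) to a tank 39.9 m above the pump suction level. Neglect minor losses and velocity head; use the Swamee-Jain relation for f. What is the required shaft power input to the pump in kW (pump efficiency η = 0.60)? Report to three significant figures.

V = 4Q/(πD²) = 1.679 m/s; Re = 2.24×10^5; ε/D = 4.36×10^-4; f = 0.01839
h_f = f(L/D)V²/2g = 6.237 m
Total head H = z + h_f = 39.9 + 6.237 = 46.14 m
P_hyd = ρgQH = 1025·9.81·0.0321·46.14 = 14.89 kW
P_shaft = P_hyd/η = 14.89/0.60 = 24.82 kW

P_shaft ≈ 24.8 kW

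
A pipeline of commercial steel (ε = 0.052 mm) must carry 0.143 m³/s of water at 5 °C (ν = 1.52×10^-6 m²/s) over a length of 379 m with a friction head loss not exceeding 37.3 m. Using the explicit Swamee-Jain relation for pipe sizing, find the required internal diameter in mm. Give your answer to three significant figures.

D ≈ 197 mm

Swamee-Jain (Type III): D = 0.66·[ε^1.25·(LQ²/(gh_f))^4.75 + ν·Q^9.4·(L/(gh_f))^5.2]^0.04
LQ²/(gh_f) = 0.02118; L/(gh_f) = 1.036
Term 1 = ε^1.25·(…)^4.75 = 4.93×10^-14; Term 2 = ν·Q^9.4·(…)^5.2 = 2.10×10^-14
D = 0.66·(4.93×10^-14 + 2.10×10^-14)^0.04 = 0.1965 m = 197 mm
Check: V = 4.71 m/s, Re = 6.10×10^5, f = 0.01586, h_f = 34.7 m ≈ 37.3 m ✓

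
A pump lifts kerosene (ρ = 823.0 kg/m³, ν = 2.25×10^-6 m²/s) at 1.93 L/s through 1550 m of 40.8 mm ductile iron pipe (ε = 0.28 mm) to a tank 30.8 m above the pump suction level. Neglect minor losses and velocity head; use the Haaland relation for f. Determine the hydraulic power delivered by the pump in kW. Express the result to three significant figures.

V = 4Q/(πD²) = 1.476 m/s; Re = 2.68×10^4; ε/D = 0.00686; f = 0.03606
h_f = f(L/D)V²/2g = 152.1 m
Total head H = z + h_f = 30.8 + 152.1 = 182.9 m
P_hyd = ρgQH = 823.0·9.81·0.00193·182.9 = 2.851 kW

P_hyd ≈ 2.85 kW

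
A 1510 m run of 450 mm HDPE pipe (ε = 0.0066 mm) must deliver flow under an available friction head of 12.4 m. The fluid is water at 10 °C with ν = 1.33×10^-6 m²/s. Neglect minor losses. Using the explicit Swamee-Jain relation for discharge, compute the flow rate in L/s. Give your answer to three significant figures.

Q ≈ 386 L/s

Swamee-Jain (Type II): Q = -0.965·√(gD⁵h_f/L)·ln[ε/(3.7D) + √(3.17ν²L/(gD³h_f))]
√(gD⁵h_f/L) = √(9.81·0.450⁵·12.4/1510) = 0.03856
ε/(3.7D) = 3.96×10^-6; √(3.17ν²L/(gD³h_f)) = 2.76×10^-5
Q = -0.965·0.03856·ln(3.160×10^-5) = 0.3855 m³/s
Check: V = 2.42 m/s, Re = 8.20×10^5, f = 0.01232, h_f = 12.4 m ≈ 12.4 m ✓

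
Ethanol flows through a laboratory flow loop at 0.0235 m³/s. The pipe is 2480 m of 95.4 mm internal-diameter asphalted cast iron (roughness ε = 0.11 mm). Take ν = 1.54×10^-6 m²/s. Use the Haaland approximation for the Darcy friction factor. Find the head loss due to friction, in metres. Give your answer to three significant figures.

V = 4Q/(πD²) = 4·0.0235/(π·0.0954²) = 3.288 m/s
Re = VD/ν = 3.288·0.0954/1.54×10^-6 = 2.04×10^5 → turbulent
ε/D = 0.11/95.4 = 0.00115
Haaland: f = 0.02148
h_f = f(L/D)V²/(2g) = 0.02148·(2480/0.0954)·3.288²/(2·9.81) = 307.7 m

h_f ≈ 308 m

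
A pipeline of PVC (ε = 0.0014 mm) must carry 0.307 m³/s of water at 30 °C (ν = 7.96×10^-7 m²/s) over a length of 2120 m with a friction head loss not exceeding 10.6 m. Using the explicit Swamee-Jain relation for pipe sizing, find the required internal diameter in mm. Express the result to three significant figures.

D ≈ 452 mm

Swamee-Jain (Type III): D = 0.66·[ε^1.25·(LQ²/(gh_f))^4.75 + ν·Q^9.4·(L/(gh_f))^5.2]^0.04
LQ²/(gh_f) = 1.921; L/(gh_f) = 20.39
Term 1 = ε^1.25·(…)^4.75 = 1.07×10^-6; Term 2 = ν·Q^9.4·(…)^5.2 = 7.74×10^-5
D = 0.66·(1.07×10^-6 + 7.74×10^-5)^0.04 = 0.4522 m = 452 mm
Check: V = 1.91 m/s, Re = 1.09×10^6, f = 0.01153, h_f = 10.1 m ≈ 10.6 m ✓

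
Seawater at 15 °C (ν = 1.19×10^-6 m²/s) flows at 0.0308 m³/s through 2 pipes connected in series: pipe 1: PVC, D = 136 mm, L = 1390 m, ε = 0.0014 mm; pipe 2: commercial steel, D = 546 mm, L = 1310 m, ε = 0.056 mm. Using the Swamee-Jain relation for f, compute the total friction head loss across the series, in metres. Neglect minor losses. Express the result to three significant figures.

H ≈ 35.3 m

Pipe 1: V = 2.120 m/s, Re = 2.42×10^5, ε/D = 1.03×10^-5, f = 0.01507, h_1 = f(L/D)V²/2g = 35.30 m
Pipe 2: V = 0.1315 m/s, Re = 6.04×10^4, ε/D = 1.03×10^-4, f = 0.02037, h_2 = f(L/D)V²/2g = 0.04310 m
Series → Q common, losses add: H = Σh = 35.34 m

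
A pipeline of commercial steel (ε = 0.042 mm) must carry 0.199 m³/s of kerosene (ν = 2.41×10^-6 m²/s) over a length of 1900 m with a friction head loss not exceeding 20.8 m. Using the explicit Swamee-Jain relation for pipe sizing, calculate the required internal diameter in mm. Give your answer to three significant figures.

Swamee-Jain (Type III): D = 0.66·[ε^1.25·(LQ²/(gh_f))^4.75 + ν·Q^9.4·(L/(gh_f))^5.2]^0.04
LQ²/(gh_f) = 0.3687; L/(gh_f) = 9.312
Term 1 = ε^1.25·(…)^4.75 = 2.96×10^-8; Term 2 = ν·Q^9.4·(…)^5.2 = 6.76×10^-8
D = 0.66·(2.96×10^-8 + 6.76×10^-8)^0.04 = 0.3460 m = 346 mm
Check: V = 2.12 m/s, Re = 3.04×10^5, f = 0.01561, h_f = 19.6 m ≈ 20.8 m ✓

D ≈ 346 mm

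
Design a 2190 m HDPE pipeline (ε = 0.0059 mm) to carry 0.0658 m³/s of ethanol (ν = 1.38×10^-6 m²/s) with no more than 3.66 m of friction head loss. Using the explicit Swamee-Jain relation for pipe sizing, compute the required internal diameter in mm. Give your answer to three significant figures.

Swamee-Jain (Type III): D = 0.66·[ε^1.25·(LQ²/(gh_f))^4.75 + ν·Q^9.4·(L/(gh_f))^5.2]^0.04
LQ²/(gh_f) = 0.2641; L/(gh_f) = 60.99
Term 1 = ε^1.25·(…)^4.75 = 5.21×10^-10; Term 2 = ν·Q^9.4·(…)^5.2 = 2.06×10^-8
D = 0.66·(5.21×10^-10 + 2.06×10^-8)^0.04 = 0.3255 m = 326 mm
Check: V = 0.791 m/s, Re = 1.87×10^5, f = 0.01590, h_f = 3.41 m ≈ 3.66 m ✓

D ≈ 326 mm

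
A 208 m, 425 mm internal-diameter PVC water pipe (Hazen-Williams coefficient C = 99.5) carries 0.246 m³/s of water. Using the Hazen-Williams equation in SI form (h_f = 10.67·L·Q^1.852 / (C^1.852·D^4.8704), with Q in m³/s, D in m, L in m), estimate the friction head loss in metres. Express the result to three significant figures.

h_f ≈ 2.13 m

h_f = 10.67·208·0.246^1.852 / (99.5^1.852·0.425^4.8704) = 2.129 m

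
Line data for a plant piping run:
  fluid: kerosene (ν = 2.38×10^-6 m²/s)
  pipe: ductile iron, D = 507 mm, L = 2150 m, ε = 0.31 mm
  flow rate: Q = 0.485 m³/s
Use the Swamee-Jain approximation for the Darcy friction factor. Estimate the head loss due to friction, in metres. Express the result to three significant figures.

V = 4Q/(πD²) = 4·0.485/(π·0.507²) = 2.402 m/s
Re = VD/ν = 2.402·0.507/2.38×10^-6 = 5.12×10^5 → turbulent
ε/D = 0.31/507 = 6.11×10^-4
Swamee-Jain: f = 0.01842
h_f = f(L/D)V²/(2g) = 0.01842·(2150/0.507)·2.402²/(2·9.81) = 22.98 m

h_f ≈ 23.0 m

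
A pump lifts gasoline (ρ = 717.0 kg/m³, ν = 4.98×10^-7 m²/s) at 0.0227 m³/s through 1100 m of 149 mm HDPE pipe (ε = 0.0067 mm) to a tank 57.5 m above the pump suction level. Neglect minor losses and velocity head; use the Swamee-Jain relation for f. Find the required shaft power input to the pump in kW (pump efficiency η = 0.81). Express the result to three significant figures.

V = 4Q/(πD²) = 1.302 m/s; Re = 3.90×10^5; ε/D = 4.50×10^-5; f = 0.01428
h_f = f(L/D)V²/2g = 9.110 m
Total head H = z + h_f = 57.5 + 9.110 = 66.61 m
P_hyd = ρgQH = 717.0·9.81·0.0227·66.61 = 10.64 kW
P_shaft = P_hyd/η = 10.64/0.81 = 13.13 kW

P_shaft ≈ 13.1 kW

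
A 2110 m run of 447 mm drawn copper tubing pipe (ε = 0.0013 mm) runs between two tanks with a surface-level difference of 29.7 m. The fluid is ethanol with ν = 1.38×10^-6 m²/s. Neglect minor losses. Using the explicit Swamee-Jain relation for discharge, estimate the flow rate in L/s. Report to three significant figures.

Swamee-Jain (Type II): Q = -0.965·√(gD⁵h_f/L)·ln[ε/(3.7D) + √(3.17ν²L/(gD³h_f))]
√(gD⁵h_f/L) = √(9.81·0.447⁵·29.7/2110) = 0.04964
ε/(3.7D) = 7.86×10^-7; √(3.17ν²L/(gD³h_f)) = 2.21×10^-5
Q = -0.965·0.04964·ln(2.291×10^-5) = 0.5118 m³/s
Check: V = 3.26 m/s, Re = 1.06×10^6, f = 0.01158, h_f = 29.6 m ≈ 29.7 m ✓

Q ≈ 512 L/s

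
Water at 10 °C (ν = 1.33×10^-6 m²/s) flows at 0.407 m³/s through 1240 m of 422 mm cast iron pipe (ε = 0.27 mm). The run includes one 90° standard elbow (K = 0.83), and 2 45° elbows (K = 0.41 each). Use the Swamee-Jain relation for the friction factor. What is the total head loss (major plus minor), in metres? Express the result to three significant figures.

V = 4Q/(πD²) = 2.910 m/s; V²/2g = 0.4316 m
Re = 9.23×10^5, ε/D = 6.40×10^-4 → f = 0.01822 (Swamee-Jain)
Major: h_f = f(L/D)·V²/2g = 0.01822·2938·0.4316 = 23.10 m
Minor: ΣK = 1.65; h_m = ΣK·V²/2g = 0.7121 m
Total H_L = 23.10 + 0.7121 = 23.81 m

H_L ≈ 23.8 m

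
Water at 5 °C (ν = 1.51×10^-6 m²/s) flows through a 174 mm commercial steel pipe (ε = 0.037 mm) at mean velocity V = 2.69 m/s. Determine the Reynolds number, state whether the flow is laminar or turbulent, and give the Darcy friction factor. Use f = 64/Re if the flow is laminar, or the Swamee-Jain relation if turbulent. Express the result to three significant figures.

Re = VD/ν = 2.690·0.174/1.51×10^-6 = 3.10×10^5
Re > 4000 → turbulent; ε/D = 2.13×10^-4
Swamee-Jain: f = 0.01635

Re ≈ 3.10×10^5; turbulent; f ≈ 0.0164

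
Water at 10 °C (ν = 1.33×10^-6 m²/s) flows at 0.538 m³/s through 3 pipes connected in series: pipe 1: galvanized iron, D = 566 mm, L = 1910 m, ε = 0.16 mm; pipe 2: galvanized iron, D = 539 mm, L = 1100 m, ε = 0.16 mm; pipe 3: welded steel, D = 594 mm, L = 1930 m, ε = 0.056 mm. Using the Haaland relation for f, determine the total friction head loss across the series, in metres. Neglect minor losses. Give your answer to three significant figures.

Pipe 1: V = 2.138 m/s, Re = 9.10×10^5, ε/D = 2.83×10^-4, f = 0.01550, h_1 = f(L/D)V²/2g = 12.19 m
Pipe 2: V = 2.358 m/s, Re = 9.56×10^5, ε/D = 2.97×10^-4, f = 0.01560, h_2 = f(L/D)V²/2g = 9.021 m
Pipe 3: V = 1.941 m/s, Re = 8.67×10^5, ε/D = 9.43×10^-5, f = 0.01341, h_3 = f(L/D)V²/2g = 8.368 m
Series → Q common, losses add: H = Σh = 29.58 m

H ≈ 29.6 m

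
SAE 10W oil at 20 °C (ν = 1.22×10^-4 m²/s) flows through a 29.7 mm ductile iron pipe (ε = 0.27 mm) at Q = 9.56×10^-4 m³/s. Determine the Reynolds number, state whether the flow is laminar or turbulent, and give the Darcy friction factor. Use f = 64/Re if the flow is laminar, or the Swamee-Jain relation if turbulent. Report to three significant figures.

Re ≈ 336; laminar; f = 64/Re ≈ 0.191

V = 4Q/(πD²) = 1.380 m/s
Re = VD/ν = 1.380·0.0297/1.22×10^-4 = 336
Re < 2300 → laminar → f = 64/Re = 0.1905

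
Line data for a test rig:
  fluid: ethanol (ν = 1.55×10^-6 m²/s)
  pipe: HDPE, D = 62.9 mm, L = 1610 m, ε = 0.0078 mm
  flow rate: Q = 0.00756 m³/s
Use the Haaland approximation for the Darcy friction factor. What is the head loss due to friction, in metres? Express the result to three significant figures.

h_f ≈ 142 m

V = 4Q/(πD²) = 4·0.00756/(π·0.0629²) = 2.433 m/s
Re = VD/ν = 2.433·0.0629/1.55×10^-6 = 9.87×10^4 → turbulent
ε/D = 0.0078/62.9 = 1.24×10^-4
Haaland: f = 0.01842
h_f = f(L/D)V²/(2g) = 0.01842·(1610/0.0629)·2.433²/(2·9.81) = 142.3 m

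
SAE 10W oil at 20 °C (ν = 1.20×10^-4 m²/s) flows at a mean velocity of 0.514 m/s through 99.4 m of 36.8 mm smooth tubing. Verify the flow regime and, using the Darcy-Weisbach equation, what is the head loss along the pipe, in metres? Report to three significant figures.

h_f ≈ 14.8 m

Re = VD/ν = 0.514·0.03680/1.20×10^-4 = 158 → laminar (Re < 2300)
f = 64/Re = 0.4060
h_f = f(L/D)V²/(2g) = 0.4060·(99.4/0.03680)·0.514²/(2·9.81) = 14.77 m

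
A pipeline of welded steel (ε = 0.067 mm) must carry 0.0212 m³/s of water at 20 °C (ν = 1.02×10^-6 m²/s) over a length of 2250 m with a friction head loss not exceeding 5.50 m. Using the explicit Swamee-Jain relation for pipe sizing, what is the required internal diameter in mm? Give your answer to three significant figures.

D ≈ 198 mm

Swamee-Jain (Type III): D = 0.66·[ε^1.25·(LQ²/(gh_f))^4.75 + ν·Q^9.4·(L/(gh_f))^5.2]^0.04
LQ²/(gh_f) = 0.01874; L/(gh_f) = 41.70
Term 1 = ε^1.25·(…)^4.75 = 3.79×10^-14; Term 2 = ν·Q^9.4·(…)^5.2 = 5.02×10^-14
D = 0.66·(3.79×10^-14 + 5.02×10^-14)^0.04 = 0.1983 m = 198 mm
Check: V = 0.686 m/s, Re = 1.33×10^5, f = 0.01891, h_f = 5.15 m ≈ 5.50 m ✓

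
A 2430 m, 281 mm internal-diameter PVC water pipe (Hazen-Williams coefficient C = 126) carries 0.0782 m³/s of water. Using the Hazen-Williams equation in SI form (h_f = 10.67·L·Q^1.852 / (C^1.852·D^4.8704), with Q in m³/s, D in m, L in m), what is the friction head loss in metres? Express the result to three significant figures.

h_f = 10.67·2430·0.0782^1.852 / (126^1.852·0.281^4.8704) = 14.43 m

h_f ≈ 14.4 m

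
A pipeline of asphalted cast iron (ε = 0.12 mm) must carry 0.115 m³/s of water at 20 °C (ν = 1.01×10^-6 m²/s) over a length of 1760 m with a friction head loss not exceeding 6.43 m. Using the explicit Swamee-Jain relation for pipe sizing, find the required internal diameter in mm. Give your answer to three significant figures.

Swamee-Jain (Type III): D = 0.66·[ε^1.25·(LQ²/(gh_f))^4.75 + ν·Q^9.4·(L/(gh_f))^5.2]^0.04
LQ²/(gh_f) = 0.3690; L/(gh_f) = 27.90
Term 1 = ε^1.25·(…)^4.75 = 1.10×10^-7; Term 2 = ν·Q^9.4·(…)^5.2 = 4.92×10^-8
D = 0.66·(1.10×10^-7 + 4.92×10^-8)^0.04 = 0.3529 m = 353 mm
Check: V = 1.18 m/s, Re = 4.11×10^5, f = 0.01691, h_f = 5.94 m ≈ 6.43 m ✓

D ≈ 353 mm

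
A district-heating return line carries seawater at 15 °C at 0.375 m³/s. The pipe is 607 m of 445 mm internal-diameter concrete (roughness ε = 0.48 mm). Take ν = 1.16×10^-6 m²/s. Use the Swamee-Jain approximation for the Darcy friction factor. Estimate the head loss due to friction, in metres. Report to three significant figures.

h_f ≈ 8.25 m

V = 4Q/(πD²) = 4·0.375/(π·0.445²) = 2.411 m/s
Re = VD/ν = 2.411·0.445/1.16×10^-6 = 9.25×10^5 → turbulent
ε/D = 0.48/445 = 0.00108
Swamee-Jain: f = 0.02041
h_f = f(L/D)V²/(2g) = 0.02041·(607/0.445)·2.411²/(2·9.81) = 8.247 m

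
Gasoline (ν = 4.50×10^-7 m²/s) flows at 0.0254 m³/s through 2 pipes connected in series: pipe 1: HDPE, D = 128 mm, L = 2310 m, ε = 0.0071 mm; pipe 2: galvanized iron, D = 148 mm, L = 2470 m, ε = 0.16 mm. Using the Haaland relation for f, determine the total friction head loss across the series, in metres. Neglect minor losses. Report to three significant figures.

H ≈ 86.6 m

Pipe 1: V = 1.974 m/s, Re = 5.61×10^5, ε/D = 5.55×10^-5, f = 0.01352, h_1 = f(L/D)V²/2g = 48.47 m
Pipe 2: V = 1.476 m/s, Re = 4.86×10^5, ε/D = 0.00108, f = 0.02056, h_2 = f(L/D)V²/2g = 38.13 m
Series → Q common, losses add: H = Σh = 86.60 m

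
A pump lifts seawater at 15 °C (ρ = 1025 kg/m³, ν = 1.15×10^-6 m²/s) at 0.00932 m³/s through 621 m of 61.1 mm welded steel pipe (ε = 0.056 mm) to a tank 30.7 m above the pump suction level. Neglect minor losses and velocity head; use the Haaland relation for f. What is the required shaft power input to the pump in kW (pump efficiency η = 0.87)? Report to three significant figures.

V = 4Q/(πD²) = 3.179 m/s; Re = 1.69×10^5; ε/D = 9.17×10^-4; f = 0.02079
h_f = f(L/D)V²/2g = 108.8 m
Total head H = z + h_f = 30.7 + 108.8 = 139.5 m
P_hyd = ρgQH = 1025·9.81·0.00932·139.5 = 13.07 kW
P_shaft = P_hyd/η = 13.07/0.87 = 15.03 kW

P_shaft ≈ 15.0 kW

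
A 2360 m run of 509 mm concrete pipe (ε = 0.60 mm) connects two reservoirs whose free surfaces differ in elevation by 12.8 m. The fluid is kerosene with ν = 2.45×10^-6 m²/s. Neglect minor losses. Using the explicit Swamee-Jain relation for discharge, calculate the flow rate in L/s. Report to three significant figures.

Q ≈ 325 L/s

Swamee-Jain (Type II): Q = -0.965·√(gD⁵h_f/L)·ln[ε/(3.7D) + √(3.17ν²L/(gD³h_f))]
√(gD⁵h_f/L) = √(9.81·0.509⁵·12.8/2360) = 0.04264
ε/(3.7D) = 3.19×10^-4; √(3.17ν²L/(gD³h_f)) = 5.21×10^-5
Q = -0.965·0.04264·ln(3.707×10^-4) = 0.3250 m³/s
Check: V = 1.60 m/s, Re = 3.32×10^5, f = 0.02138, h_f = 12.9 m ≈ 12.8 m ✓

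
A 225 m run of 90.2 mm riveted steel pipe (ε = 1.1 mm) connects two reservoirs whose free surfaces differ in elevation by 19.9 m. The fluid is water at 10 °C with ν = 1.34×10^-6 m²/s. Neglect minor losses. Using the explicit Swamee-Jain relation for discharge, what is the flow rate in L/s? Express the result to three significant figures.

Q ≈ 12.5 L/s

Swamee-Jain (Type II): Q = -0.965·√(gD⁵h_f/L)·ln[ε/(3.7D) + √(3.17ν²L/(gD³h_f))]
√(gD⁵h_f/L) = √(9.81·0.0902⁵·19.9/225) = 0.002276
ε/(3.7D) = 0.00330; √(3.17ν²L/(gD³h_f)) = 9.45×10^-5
Q = -0.965·0.002276·ln(0.003391) = 0.01249 m³/s
Check: V = 1.95 m/s, Re = 1.32×10^5, f = 0.04119, h_f = 20.0 m ≈ 19.9 m ✓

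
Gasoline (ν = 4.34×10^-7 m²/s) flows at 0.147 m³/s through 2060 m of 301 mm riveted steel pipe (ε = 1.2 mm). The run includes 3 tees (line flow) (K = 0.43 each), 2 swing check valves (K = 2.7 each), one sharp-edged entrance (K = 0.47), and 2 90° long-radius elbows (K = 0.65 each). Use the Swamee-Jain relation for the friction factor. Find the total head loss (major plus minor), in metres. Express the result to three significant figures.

H_L ≈ 44.3 m

V = 4Q/(πD²) = 2.066 m/s; V²/2g = 0.2175 m
Re = 1.43×10^6, ε/D = 0.00399 → f = 0.02851 (Swamee-Jain)
Major: h_f = f(L/D)·V²/2g = 0.02851·6844·0.2175 = 42.45 m
Minor: ΣK = 8.46; h_m = ΣK·V²/2g = 1.840 m
Total H_L = 42.45 + 1.840 = 44.29 m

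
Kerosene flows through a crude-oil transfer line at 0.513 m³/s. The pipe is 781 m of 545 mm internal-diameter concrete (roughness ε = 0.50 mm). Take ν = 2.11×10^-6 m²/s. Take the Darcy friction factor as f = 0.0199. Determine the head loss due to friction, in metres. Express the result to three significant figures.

h_f ≈ 7.03 m

V = 4Q/(πD²) = 4·0.513/(π·0.545²) = 2.199 m/s
h_f = f(L/D)V²/(2g) = 0.01990·(781/0.545)·2.199²/(2·9.81) = 7.029 m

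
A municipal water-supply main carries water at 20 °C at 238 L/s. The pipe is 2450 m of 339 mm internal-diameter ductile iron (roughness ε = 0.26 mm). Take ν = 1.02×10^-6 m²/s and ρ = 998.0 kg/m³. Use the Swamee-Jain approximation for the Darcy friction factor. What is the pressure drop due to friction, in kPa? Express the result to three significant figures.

V = 4Q/(πD²) = 4·0.238/(π·0.339²) = 2.637 m/s
Re = VD/ν = 2.637·0.339/1.02×10^-6 = 8.76×10^5 → turbulent
ε/D = 0.26/339 = 7.67×10^-4
Swamee-Jain: f = 0.01895
h_f = f(L/D)V²/(2g) = 0.01895·(2450/0.339)·2.637²/(2·9.81) = 48.52 m
Δp = ρg·h_f = 998.0·9.81·48.52 = 475.1 kPa

Δp ≈ 475 kPa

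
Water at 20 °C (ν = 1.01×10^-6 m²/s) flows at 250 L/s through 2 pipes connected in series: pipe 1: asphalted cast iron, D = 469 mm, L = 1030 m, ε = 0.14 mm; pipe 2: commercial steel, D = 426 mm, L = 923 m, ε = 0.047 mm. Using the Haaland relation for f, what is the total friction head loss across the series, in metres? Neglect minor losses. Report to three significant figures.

Pipe 1: V = 1.447 m/s, Re = 6.72×10^5, ε/D = 2.99×10^-4, f = 0.01587, h_1 = f(L/D)V²/2g = 3.720 m
Pipe 2: V = 1.754 m/s, Re = 7.40×10^5, ε/D = 1.10×10^-4, f = 0.01382, h_2 = f(L/D)V²/2g = 4.695 m
Series → Q common, losses add: H = Σh = 8.415 m

H ≈ 8.41 m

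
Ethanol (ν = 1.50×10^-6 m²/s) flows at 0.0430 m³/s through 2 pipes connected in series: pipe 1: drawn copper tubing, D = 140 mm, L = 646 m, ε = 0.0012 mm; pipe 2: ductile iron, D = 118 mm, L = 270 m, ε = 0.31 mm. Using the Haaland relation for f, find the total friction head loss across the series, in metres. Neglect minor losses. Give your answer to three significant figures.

Pipe 1: V = 2.793 m/s, Re = 2.61×10^5, ε/D = 8.57×10^-6, f = 0.01479, h_1 = f(L/D)V²/2g = 27.14 m
Pipe 2: V = 3.932 m/s, Re = 3.09×10^5, ε/D = 0.00263, f = 0.02569, h_2 = f(L/D)V²/2g = 46.33 m
Series → Q common, losses add: H = Σh = 73.47 m

H ≈ 73.5 m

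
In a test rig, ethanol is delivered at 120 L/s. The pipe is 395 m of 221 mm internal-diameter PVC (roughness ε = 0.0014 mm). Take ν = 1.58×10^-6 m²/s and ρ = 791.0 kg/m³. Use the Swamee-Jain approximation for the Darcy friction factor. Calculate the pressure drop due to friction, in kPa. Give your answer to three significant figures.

Δp ≈ 93.4 kPa

V = 4Q/(πD²) = 4·0.120/(π·0.221²) = 3.128 m/s
Re = VD/ν = 3.128·0.221/1.58×10^-6 = 4.38×10^5 → turbulent
ε/D = 0.0014/221 = 6.33×10^-6
Swamee-Jain: f = 0.01350
h_f = f(L/D)V²/(2g) = 0.01350·(395/0.221)·3.128²/(2·9.81) = 12.04 m
Δp = ρg·h_f = 791.0·9.81·12.04 = 93.41 kPa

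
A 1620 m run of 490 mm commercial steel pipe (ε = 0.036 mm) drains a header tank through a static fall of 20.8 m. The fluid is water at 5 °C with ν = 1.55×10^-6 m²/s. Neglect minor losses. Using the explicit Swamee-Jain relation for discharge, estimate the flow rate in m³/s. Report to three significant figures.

Swamee-Jain (Type II): Q = -0.965·√(gD⁵h_f/L)·ln[ε/(3.7D) + √(3.17ν²L/(gD³h_f))]
√(gD⁵h_f/L) = √(9.81·0.490⁵·20.8/1620) = 0.05965
ε/(3.7D) = 1.99×10^-5; √(3.17ν²L/(gD³h_f)) = 2.27×10^-5
Q = -0.965·0.05965·ln(4.253×10^-5) = 0.5794 m³/s
Check: V = 3.07 m/s, Re = 9.71×10^5, f = 0.01313, h_f = 20.9 m ≈ 20.8 m ✓

Q ≈ 0.579 m³/s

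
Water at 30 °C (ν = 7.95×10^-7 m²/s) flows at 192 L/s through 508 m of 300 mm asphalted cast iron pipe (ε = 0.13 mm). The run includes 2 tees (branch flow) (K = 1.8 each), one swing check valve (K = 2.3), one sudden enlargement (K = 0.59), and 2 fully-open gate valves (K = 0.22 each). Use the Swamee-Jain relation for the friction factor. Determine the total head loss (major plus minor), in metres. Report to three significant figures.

H_L ≈ 13.3 m

V = 4Q/(πD²) = 2.716 m/s; V²/2g = 0.3760 m
Re = 1.02×10^6, ε/D = 4.33×10^-4 → f = 0.01682 (Swamee-Jain)
Major: h_f = f(L/D)·V²/2g = 0.01682·1693·0.3760 = 10.71 m
Minor: ΣK = 6.93; h_m = ΣK·V²/2g = 2.606 m
Total H_L = 10.71 + 2.606 = 13.32 m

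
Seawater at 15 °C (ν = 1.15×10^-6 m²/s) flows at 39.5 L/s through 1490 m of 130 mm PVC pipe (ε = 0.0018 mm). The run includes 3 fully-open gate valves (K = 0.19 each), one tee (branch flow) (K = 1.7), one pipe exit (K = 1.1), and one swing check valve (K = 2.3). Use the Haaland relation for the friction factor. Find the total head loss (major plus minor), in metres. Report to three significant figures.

V = 4Q/(πD²) = 2.976 m/s; V²/2g = 0.4514 m
Re = 3.36×10^5, ε/D = 1.38×10^-5 → f = 0.01416 (Haaland)
Major: h_f = f(L/D)·V²/2g = 0.01416·11462·0.4514 = 73.27 m
Minor: ΣK = 5.67; h_m = ΣK·V²/2g = 2.559 m
Total H_L = 73.27 + 2.559 = 75.82 m

H_L ≈ 75.8 m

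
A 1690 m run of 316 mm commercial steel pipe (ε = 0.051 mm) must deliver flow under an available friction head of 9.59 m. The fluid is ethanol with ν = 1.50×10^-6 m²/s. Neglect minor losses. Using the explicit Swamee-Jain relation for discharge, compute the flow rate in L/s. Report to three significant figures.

Q ≈ 117 L/s

Swamee-Jain (Type II): Q = -0.965·√(gD⁵h_f/L)·ln[ε/(3.7D) + √(3.17ν²L/(gD³h_f))]
√(gD⁵h_f/L) = √(9.81·0.316⁵·9.59/1690) = 0.01324
ε/(3.7D) = 4.36×10^-5; √(3.17ν²L/(gD³h_f)) = 6.37×10^-5
Q = -0.965·0.01324·ln(1.073×10^-4) = 0.1168 m³/s
Check: V = 1.49 m/s, Re = 3.14×10^5, f = 0.01590, h_f = 9.62 m ≈ 9.59 m ✓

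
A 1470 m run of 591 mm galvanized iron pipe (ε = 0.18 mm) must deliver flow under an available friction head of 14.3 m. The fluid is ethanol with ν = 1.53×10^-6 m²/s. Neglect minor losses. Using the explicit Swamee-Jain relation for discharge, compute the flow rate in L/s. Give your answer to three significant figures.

Swamee-Jain (Type II): Q = -0.965·√(gD⁵h_f/L)·ln[ε/(3.7D) + √(3.17ν²L/(gD³h_f))]
√(gD⁵h_f/L) = √(9.81·0.591⁵·14.3/1470) = 0.08295
ε/(3.7D) = 8.23×10^-5; √(3.17ν²L/(gD³h_f)) = 1.94×10^-5
Q = -0.965·0.08295·ln(1.017×10^-4) = 0.7359 m³/s
Check: V = 2.68 m/s, Re = 1.04×10^6, f = 0.01577, h_f = 14.4 m ≈ 14.3 m ✓

Q ≈ 736 L/s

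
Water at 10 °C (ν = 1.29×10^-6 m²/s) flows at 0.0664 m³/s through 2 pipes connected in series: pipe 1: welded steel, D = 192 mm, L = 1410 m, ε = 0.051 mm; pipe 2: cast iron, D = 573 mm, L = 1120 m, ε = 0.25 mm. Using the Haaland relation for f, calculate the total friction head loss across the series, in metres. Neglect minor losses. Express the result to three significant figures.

Pipe 1: V = 2.293 m/s, Re = 3.41×10^5, ε/D = 2.66×10^-4, f = 0.01636, h_1 = f(L/D)V²/2g = 32.21 m
Pipe 2: V = 0.2575 m/s, Re = 1.14×10^5, ε/D = 4.36×10^-4, f = 0.01945, h_2 = f(L/D)V²/2g = 0.1285 m
Series → Q common, losses add: H = Σh = 32.34 m

H ≈ 32.3 m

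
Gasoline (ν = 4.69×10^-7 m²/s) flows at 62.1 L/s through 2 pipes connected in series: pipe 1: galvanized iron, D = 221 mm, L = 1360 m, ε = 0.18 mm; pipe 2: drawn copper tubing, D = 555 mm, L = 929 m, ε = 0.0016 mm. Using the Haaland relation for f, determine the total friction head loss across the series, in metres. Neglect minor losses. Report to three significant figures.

Pipe 1: V = 1.619 m/s, Re = 7.63×10^5, ε/D = 8.14×10^-4, f = 0.01913, h_1 = f(L/D)V²/2g = 15.72 m
Pipe 2: V = 0.2567 m/s, Re = 3.04×10^5, ε/D = 2.88×10^-6, f = 0.01433, h_2 = f(L/D)V²/2g = 0.08057 m
Series → Q common, losses add: H = Σh = 15.81 m

H ≈ 15.8 m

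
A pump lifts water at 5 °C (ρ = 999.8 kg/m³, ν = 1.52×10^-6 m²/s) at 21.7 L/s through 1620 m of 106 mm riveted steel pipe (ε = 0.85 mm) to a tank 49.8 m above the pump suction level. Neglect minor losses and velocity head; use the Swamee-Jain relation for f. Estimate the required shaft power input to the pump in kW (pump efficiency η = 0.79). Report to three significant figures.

P_shaft ≈ 58.9 kW

V = 4Q/(πD²) = 2.459 m/s; Re = 1.71×10^5; ε/D = 0.00802; f = 0.03581
h_f = f(L/D)V²/2g = 168.7 m
Total head H = z + h_f = 49.8 + 168.7 = 218.5 m
P_hyd = ρgQH = 999.8·9.81·0.0217·218.5 = 46.50 kW
P_shaft = P_hyd/η = 46.50/0.79 = 58.86 kW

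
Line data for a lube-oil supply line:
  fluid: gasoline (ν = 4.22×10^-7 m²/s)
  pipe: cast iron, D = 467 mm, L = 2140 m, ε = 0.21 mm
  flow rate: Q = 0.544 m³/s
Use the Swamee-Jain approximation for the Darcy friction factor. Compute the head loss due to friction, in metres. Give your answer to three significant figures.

h_f ≈ 38.9 m

V = 4Q/(πD²) = 4·0.544/(π·0.467²) = 3.176 m/s
Re = VD/ν = 3.176·0.467/4.22×10^-7 = 3.51×10^6 → turbulent
ε/D = 0.21/467 = 4.50×10^-4
Swamee-Jain: f = 0.01652
h_f = f(L/D)V²/(2g) = 0.01652·(2140/0.467)·3.176²/(2·9.81) = 38.93 m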